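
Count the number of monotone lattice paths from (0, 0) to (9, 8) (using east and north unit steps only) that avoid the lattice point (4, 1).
Number of paths = 20350

Total paths from (0, 0) to (9, 8): C(17, 9) = 24310. Paths through (4, 1): (paths (0, 0) → (4, 1)) × (paths (4, 1) → (9, 8)) = C(5, 4) · C(12, 5) = 5 · 792 = 3960. Avoidance count = 24310 − 3960 = 20350.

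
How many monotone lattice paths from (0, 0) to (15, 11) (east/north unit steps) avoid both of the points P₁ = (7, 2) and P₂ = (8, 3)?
Number of paths = 6252545

Inclusion–exclusion. Total paths: C(26, 15) = 7726160. Through P₁: C(9, 7)·C(17, 8) = 875160. Through P₂: C(11, 8)·C(15, 7) = 1061775. Since P₁ is strictly southwest of P₂, a monotone path through both must visit P₁ then P₂; paths through both = C(9, 7)·C(2, 1)·C(15, 7) = 463320. Avoid both = 7726160 − 875160 − 1061775 + 463320 = 6252545.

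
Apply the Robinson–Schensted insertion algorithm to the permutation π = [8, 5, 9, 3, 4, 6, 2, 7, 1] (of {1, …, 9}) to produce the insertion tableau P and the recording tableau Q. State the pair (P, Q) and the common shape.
P = [1, 4, 6, 7] / [2, 9] / [3] / [5] / [8];  Q = [1, 3, 6, 8] / [2, 5] / [4] / [7] / [9];  common shape = (4, 2, 1, 1, 1)

Row-insert the values π_1, π_2, … into P one at a time, bumping the leftmost entry strictly greater than the inserted value down to the next row. The recording tableau Q records, in position (i, j), the step at which that cell was added to P.
  Insert 8 (step 1): P = [8];  Q = [1]
  Insert 5 (step 2): P = [5] / [8];  Q = [1] / [2]
  Insert 9 (step 3): P = [5, 9] / [8];  Q = [1, 3] / [2]
  Insert 3 (step 4): P = [3, 9] / [5] / [8];  Q = [1, 3] / [2] / [4]
  Insert 4 (step 5): P = [3, 4] / [5, 9] / [8];  Q = [1, 3] / [2, 5] / [4]
  Insert 6 (step 6): P = [3, 4, 6] / [5, 9] / [8];  Q = [1, 3, 6] / [2, 5] / [4]
  Insert 2 (step 7): P = [2, 4, 6] / [3, 9] / [5] / [8];  Q = [1, 3, 6] / [2, 5] / [4] / [7]
  Insert 7 (step 8): P = [2, 4, 6, 7] / [3, 9] / [5] / [8];  Q = [1, 3, 6, 8] / [2, 5] / [4] / [7]
  Insert 1 (step 9): P = [1, 4, 6, 7] / [2, 9] / [3] / [5] / [8];  Q = [1, 3, 6, 8] / [2, 5] / [4] / [7] / [9]
Final shape: (4, 2, 1, 1, 1).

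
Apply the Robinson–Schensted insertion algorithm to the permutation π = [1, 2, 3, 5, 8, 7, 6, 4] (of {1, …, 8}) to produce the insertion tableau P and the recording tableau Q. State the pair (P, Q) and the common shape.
P = [1, 2, 3, 4, 6] / [5] / [7] / [8];  Q = [1, 2, 3, 4, 5] / [6] / [7] / [8];  common shape = (5, 1, 1, 1)

Row-insert the values π_1, π_2, … into P one at a time, bumping the leftmost entry strictly greater than the inserted value down to the next row. The recording tableau Q records, in position (i, j), the step at which that cell was added to P.
  Insert 1 (step 1): P = [1];  Q = [1]
  Insert 2 (step 2): P = [1, 2];  Q = [1, 2]
  Insert 3 (step 3): P = [1, 2, 3];  Q = [1, 2, 3]
  Insert 5 (step 4): P = [1, 2, 3, 5];  Q = [1, 2, 3, 4]
  Insert 8 (step 5): P = [1, 2, 3, 5, 8];  Q = [1, 2, 3, 4, 5]
  Insert 7 (step 6): P = [1, 2, 3, 5, 7] / [8];  Q = [1, 2, 3, 4, 5] / [6]
  Insert 6 (step 7): P = [1, 2, 3, 5, 6] / [7] / [8];  Q = [1, 2, 3, 4, 5] / [6] / [7]
  Insert 4 (step 8): P = [1, 2, 3, 4, 6] / [5] / [7] / [8];  Q = [1, 2, 3, 4, 5] / [6] / [7] / [8]
Final shape: (5, 1, 1, 1).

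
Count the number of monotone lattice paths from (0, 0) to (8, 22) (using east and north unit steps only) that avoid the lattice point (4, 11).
Number of paths = 3989700

Total paths from (0, 0) to (8, 22): C(30, 8) = 5852925. Paths through (4, 11): (paths (0, 0) → (4, 11)) × (paths (4, 11) → (8, 22)) = C(15, 4) · C(15, 4) = 1365 · 1365 = 1863225. Avoidance count = 5852925 − 1863225 = 3989700.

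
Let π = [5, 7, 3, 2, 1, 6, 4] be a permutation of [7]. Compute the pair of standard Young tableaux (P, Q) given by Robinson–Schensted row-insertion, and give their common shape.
P = [1, 4] / [2, 6] / [3, 7] / [5];  Q = [1, 2] / [3, 6] / [4, 7] / [5];  common shape = (2, 2, 2, 1)

Row-insert the values π_1, π_2, … into P one at a time, bumping the leftmost entry strictly greater than the inserted value down to the next row. The recording tableau Q records, in position (i, j), the step at which that cell was added to P.
  Insert 5 (step 1): P = [5];  Q = [1]
  Insert 7 (step 2): P = [5, 7];  Q = [1, 2]
  Insert 3 (step 3): P = [3, 7] / [5];  Q = [1, 2] / [3]
  Insert 2 (step 4): P = [2, 7] / [3] / [5];  Q = [1, 2] / [3] / [4]
  Insert 1 (step 5): P = [1, 7] / [2] / [3] / [5];  Q = [1, 2] / [3] / [4] / [5]
  Insert 6 (step 6): P = [1, 6] / [2, 7] / [3] / [5];  Q = [1, 2] / [3, 6] / [4] / [5]
  Insert 4 (step 7): P = [1, 4] / [2, 6] / [3, 7] / [5];  Q = [1, 2] / [3, 6] / [4, 7] / [5]
Final shape: (2, 2, 2, 1).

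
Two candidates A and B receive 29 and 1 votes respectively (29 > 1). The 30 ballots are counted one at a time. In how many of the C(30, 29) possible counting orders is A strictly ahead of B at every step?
Strict-lead orderings = 28

Total orderings of the 30 votes with 29 for A: C(30, 29) = 30. By the Bertrand ballot formula (Cycle Lemma / reflection principle), the number of orderings in which A is strictly ahead of B throughout is (p − q)/(p + q) · C(p + q, p) = (29 − 1)/(29 + 1) · 30 = 28.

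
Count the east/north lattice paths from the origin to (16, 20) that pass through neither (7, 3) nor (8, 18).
Number of paths = 6862710135

Inclusion–exclusion. Total paths: C(36, 16) = 7307872110. Through P₁: C(10, 7)·C(26, 9) = 374946000. Through P₂: C(26, 8)·C(10, 8) = 70302375. Since P₁ is strictly southwest of P₂, a monotone path through both must visit P₁ then P₂; paths through both = C(10, 7)·C(16, 1)·C(10, 8) = 86400. Avoid both = 7307872110 − 374946000 − 70302375 + 86400 = 6862710135.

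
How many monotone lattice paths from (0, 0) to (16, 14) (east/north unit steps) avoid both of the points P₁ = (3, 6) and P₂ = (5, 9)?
Number of paths = 123253899

Inclusion–exclusion. Total paths: C(30, 16) = 145422675. Through P₁: C(9, 3)·C(21, 13) = 17093160. Through P₂: C(14, 5)·C(16, 11) = 8744736. Since P₁ is strictly southwest of P₂, a monotone path through both must visit P₁ then P₂; paths through both = C(9, 3)·C(5, 2)·C(16, 11) = 3669120. Avoid both = 145422675 − 17093160 − 8744736 + 3669120 = 123253899.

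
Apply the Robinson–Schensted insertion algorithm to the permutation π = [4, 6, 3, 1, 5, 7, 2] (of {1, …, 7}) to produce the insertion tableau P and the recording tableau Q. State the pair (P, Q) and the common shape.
P = [1, 2, 7] / [3, 5] / [4, 6];  Q = [1, 2, 6] / [3, 5] / [4, 7];  common shape = (3, 2, 2)

Row-insert the values π_1, π_2, … into P one at a time, bumping the leftmost entry strictly greater than the inserted value down to the next row. The recording tableau Q records, in position (i, j), the step at which that cell was added to P.
  Insert 4 (step 1): P = [4];  Q = [1]
  Insert 6 (step 2): P = [4, 6];  Q = [1, 2]
  Insert 3 (step 3): P = [3, 6] / [4];  Q = [1, 2] / [3]
  Insert 1 (step 4): P = [1, 6] / [3] / [4];  Q = [1, 2] / [3] / [4]
  Insert 5 (step 5): P = [1, 5] / [3, 6] / [4];  Q = [1, 2] / [3, 5] / [4]
  Insert 7 (step 6): P = [1, 5, 7] / [3, 6] / [4];  Q = [1, 2, 6] / [3, 5] / [4]
  Insert 2 (step 7): P = [1, 2, 7] / [3, 5] / [4, 6];  Q = [1, 2, 6] / [3, 5] / [4, 7]
Final shape: (3, 2, 2).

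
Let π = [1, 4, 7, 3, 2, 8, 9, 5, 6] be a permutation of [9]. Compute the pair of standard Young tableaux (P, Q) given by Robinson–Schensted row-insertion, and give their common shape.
P = [1, 2, 5, 6, 9] / [3, 7, 8] / [4];  Q = [1, 2, 3, 6, 7] / [4, 8, 9] / [5];  common shape = (5, 3, 1)

Row-insert the values π_1, π_2, … into P one at a time, bumping the leftmost entry strictly greater than the inserted value down to the next row. The recording tableau Q records, in position (i, j), the step at which that cell was added to P.
  Insert 1 (step 1): P = [1];  Q = [1]
  Insert 4 (step 2): P = [1, 4];  Q = [1, 2]
  Insert 7 (step 3): P = [1, 4, 7];  Q = [1, 2, 3]
  Insert 3 (step 4): P = [1, 3, 7] / [4];  Q = [1, 2, 3] / [4]
  Insert 2 (step 5): P = [1, 2, 7] / [3] / [4];  Q = [1, 2, 3] / [4] / [5]
  Insert 8 (step 6): P = [1, 2, 7, 8] / [3] / [4];  Q = [1, 2, 3, 6] / [4] / [5]
  Insert 9 (step 7): P = [1, 2, 7, 8, 9] / [3] / [4];  Q = [1, 2, 3, 6, 7] / [4] / [5]
  Insert 5 (step 8): P = [1, 2, 5, 8, 9] / [3, 7] / [4];  Q = [1, 2, 3, 6, 7] / [4, 8] / [5]
  Insert 6 (step 9): P = [1, 2, 5, 6, 9] / [3, 7, 8] / [4];  Q = [1, 2, 3, 6, 7] / [4, 8, 9] / [5]
Final shape: (5, 3, 1).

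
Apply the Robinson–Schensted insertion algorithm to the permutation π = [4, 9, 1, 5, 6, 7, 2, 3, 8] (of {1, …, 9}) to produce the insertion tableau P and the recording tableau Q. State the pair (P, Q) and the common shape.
P = [1, 2, 3, 7, 8] / [4, 5, 6] / [9];  Q = [1, 2, 5, 6, 9] / [3, 4, 8] / [7];  common shape = (5, 3, 1)

Row-insert the values π_1, π_2, … into P one at a time, bumping the leftmost entry strictly greater than the inserted value down to the next row. The recording tableau Q records, in position (i, j), the step at which that cell was added to P.
  Insert 4 (step 1): P = [4];  Q = [1]
  Insert 9 (step 2): P = [4, 9];  Q = [1, 2]
  Insert 1 (step 3): P = [1, 9] / [4];  Q = [1, 2] / [3]
  Insert 5 (step 4): P = [1, 5] / [4, 9];  Q = [1, 2] / [3, 4]
  Insert 6 (step 5): P = [1, 5, 6] / [4, 9];  Q = [1, 2, 5] / [3, 4]
  Insert 7 (step 6): P = [1, 5, 6, 7] / [4, 9];  Q = [1, 2, 5, 6] / [3, 4]
  Insert 2 (step 7): P = [1, 2, 6, 7] / [4, 5] / [9];  Q = [1, 2, 5, 6] / [3, 4] / [7]
  Insert 3 (step 8): P = [1, 2, 3, 7] / [4, 5, 6] / [9];  Q = [1, 2, 5, 6] / [3, 4, 8] / [7]
  Insert 8 (step 9): P = [1, 2, 3, 7, 8] / [4, 5, 6] / [9];  Q = [1, 2, 5, 6, 9] / [3, 4, 8] / [7]
Final shape: (5, 3, 1).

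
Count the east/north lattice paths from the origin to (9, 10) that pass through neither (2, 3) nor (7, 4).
Number of paths = 50498

Inclusion–exclusion. Total paths: C(19, 9) = 92378. Through P₁: C(5, 2)·C(14, 7) = 34320. Through P₂: C(11, 7)·C(8, 2) = 9240. Since P₁ is strictly southwest of P₂, a monotone path through both must visit P₁ then P₂; paths through both = C(5, 2)·C(6, 5)·C(8, 2) = 1680. Avoid both = 92378 − 34320 − 9240 + 1680 = 50498.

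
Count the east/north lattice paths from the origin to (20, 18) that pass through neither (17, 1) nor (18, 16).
Number of paths = 20354213238

Inclusion–exclusion. Total paths: C(38, 20) = 33578000610. Through P₁: C(18, 17)·C(20, 3) = 20520. Through P₂: C(34, 18)·C(4, 2) = 13223768580. Since P₁ is strictly southwest of P₂, a monotone path through both must visit P₁ then P₂; paths through both = C(18, 17)·C(16, 1)·C(4, 2) = 1728. Avoid both = 33578000610 − 20520 − 13223768580 + 1728 = 20354213238.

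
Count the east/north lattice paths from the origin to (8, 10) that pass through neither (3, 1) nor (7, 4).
Number of paths = 34420

Inclusion–exclusion. Total paths: C(18, 8) = 43758. Through P₁: C(4, 3)·C(14, 5) = 8008. Through P₂: C(11, 7)·C(7, 1) = 2310. Since P₁ is strictly southwest of P₂, a monotone path through both must visit P₁ then P₂; paths through both = C(4, 3)·C(7, 4)·C(7, 1) = 980. Avoid both = 43758 − 8008 − 2310 + 980 = 34420.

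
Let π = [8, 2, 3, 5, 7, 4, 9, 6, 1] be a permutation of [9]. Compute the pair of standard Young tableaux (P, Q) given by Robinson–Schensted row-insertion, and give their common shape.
P = [1, 3, 4, 6, 9] / [2, 7] / [5] / [8];  Q = [1, 3, 4, 5, 7] / [2, 8] / [6] / [9];  common shape = (5, 2, 1, 1)

Row-insert the values π_1, π_2, … into P one at a time, bumping the leftmost entry strictly greater than the inserted value down to the next row. The recording tableau Q records, in position (i, j), the step at which that cell was added to P.
  Insert 8 (step 1): P = [8];  Q = [1]
  Insert 2 (step 2): P = [2] / [8];  Q = [1] / [2]
  Insert 3 (step 3): P = [2, 3] / [8];  Q = [1, 3] / [2]
  Insert 5 (step 4): P = [2, 3, 5] / [8];  Q = [1, 3, 4] / [2]
  Insert 7 (step 5): P = [2, 3, 5, 7] / [8];  Q = [1, 3, 4, 5] / [2]
  Insert 4 (step 6): P = [2, 3, 4, 7] / [5] / [8];  Q = [1, 3, 4, 5] / [2] / [6]
  Insert 9 (step 7): P = [2, 3, 4, 7, 9] / [5] / [8];  Q = [1, 3, 4, 5, 7] / [2] / [6]
  Insert 6 (step 8): P = [2, 3, 4, 6, 9] / [5, 7] / [8];  Q = [1, 3, 4, 5, 7] / [2, 8] / [6]
  Insert 1 (step 9): P = [1, 3, 4, 6, 9] / [2, 7] / [5] / [8];  Q = [1, 3, 4, 5, 7] / [2, 8] / [6] / [9]
Final shape: (5, 2, 1, 1).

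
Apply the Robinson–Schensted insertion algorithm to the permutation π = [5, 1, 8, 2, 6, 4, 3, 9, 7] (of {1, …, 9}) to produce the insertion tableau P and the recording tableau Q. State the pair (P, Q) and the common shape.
P = [1, 2, 3, 7] / [4, 6, 9] / [5] / [8];  Q = [1, 3, 5, 8] / [2, 4, 9] / [6] / [7];  common shape = (4, 3, 1, 1)

Row-insert the values π_1, π_2, … into P one at a time, bumping the leftmost entry strictly greater than the inserted value down to the next row. The recording tableau Q records, in position (i, j), the step at which that cell was added to P.
  Insert 5 (step 1): P = [5];  Q = [1]
  Insert 1 (step 2): P = [1] / [5];  Q = [1] / [2]
  Insert 8 (step 3): P = [1, 8] / [5];  Q = [1, 3] / [2]
  Insert 2 (step 4): P = [1, 2] / [5, 8];  Q = [1, 3] / [2, 4]
  Insert 6 (step 5): P = [1, 2, 6] / [5, 8];  Q = [1, 3, 5] / [2, 4]
  Insert 4 (step 6): P = [1, 2, 4] / [5, 6] / [8];  Q = [1, 3, 5] / [2, 4] / [6]
  Insert 3 (step 7): P = [1, 2, 3] / [4, 6] / [5] / [8];  Q = [1, 3, 5] / [2, 4] / [6] / [7]
  Insert 9 (step 8): P = [1, 2, 3, 9] / [4, 6] / [5] / [8];  Q = [1, 3, 5, 8] / [2, 4] / [6] / [7]
  Insert 7 (step 9): P = [1, 2, 3, 7] / [4, 6, 9] / [5] / [8];  Q = [1, 3, 5, 8] / [2, 4, 9] / [6] / [7]
Final shape: (4, 3, 1, 1).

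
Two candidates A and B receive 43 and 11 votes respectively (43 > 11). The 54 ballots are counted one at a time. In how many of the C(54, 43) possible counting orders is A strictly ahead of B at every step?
Strict-lead orderings = 56724653440

Total orderings of the 54 votes with 43 for A: C(54, 43) = 95722852680. By the Bertrand ballot formula (Cycle Lemma / reflection principle), the number of orderings in which A is strictly ahead of B throughout is (p − q)/(p + q) · C(p + q, p) = (43 − 11)/(43 + 11) · 95722852680 = 56724653440.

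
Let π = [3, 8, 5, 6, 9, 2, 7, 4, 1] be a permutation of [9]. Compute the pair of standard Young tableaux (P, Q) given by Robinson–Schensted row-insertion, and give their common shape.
P = [1, 4, 6, 7] / [2, 5] / [3, 9] / [8];  Q = [1, 2, 4, 5] / [3, 7] / [6, 8] / [9];  common shape = (4, 2, 2, 1)

Row-insert the values π_1, π_2, … into P one at a time, bumping the leftmost entry strictly greater than the inserted value down to the next row. The recording tableau Q records, in position (i, j), the step at which that cell was added to P.
  Insert 3 (step 1): P = [3];  Q = [1]
  Insert 8 (step 2): P = [3, 8];  Q = [1, 2]
  Insert 5 (step 3): P = [3, 5] / [8];  Q = [1, 2] / [3]
  Insert 6 (step 4): P = [3, 5, 6] / [8];  Q = [1, 2, 4] / [3]
  Insert 9 (step 5): P = [3, 5, 6, 9] / [8];  Q = [1, 2, 4, 5] / [3]
  Insert 2 (step 6): P = [2, 5, 6, 9] / [3] / [8];  Q = [1, 2, 4, 5] / [3] / [6]
  Insert 7 (step 7): P = [2, 5, 6, 7] / [3, 9] / [8];  Q = [1, 2, 4, 5] / [3, 7] / [6]
  Insert 4 (step 8): P = [2, 4, 6, 7] / [3, 5] / [8, 9];  Q = [1, 2, 4, 5] / [3, 7] / [6, 8]
  Insert 1 (step 9): P = [1, 4, 6, 7] / [2, 5] / [3, 9] / [8];  Q = [1, 2, 4, 5] / [3, 7] / [6, 8] / [9]
Final shape: (4, 2, 2, 1).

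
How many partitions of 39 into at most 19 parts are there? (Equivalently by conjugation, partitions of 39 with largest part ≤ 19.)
p(39, parts ≤ 19) = 29098

Use the recurrence p(n, m) = p(n, m−1) + p(n−m, m): either the largest part is < m (count p(n, m−1)) or the largest part is exactly m (remove one copy of m, count p(n−m, m)). With p(0, ·) = 1 this gives p(39, parts ≤ 19) = 29098. (By conjugating Young diagrams, this also counts partitions of 39 into at most 19 parts.)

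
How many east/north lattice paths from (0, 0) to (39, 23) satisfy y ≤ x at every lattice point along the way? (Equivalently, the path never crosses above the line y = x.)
Number of paths = 25363302339192405

By the reflection principle (André's argument), the number of monotone paths to (39, 23) with n ≤ m that never go above y = x is C(62, 39) − C(62, 40) = 59678358445158600 − 34315056105966195 = 25363302339192405.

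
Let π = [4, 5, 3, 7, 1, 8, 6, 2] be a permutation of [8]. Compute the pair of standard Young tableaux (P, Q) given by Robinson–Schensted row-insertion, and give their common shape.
P = [1, 2, 6, 8] / [3, 5] / [4, 7];  Q = [1, 2, 4, 6] / [3, 7] / [5, 8];  common shape = (4, 2, 2)

Row-insert the values π_1, π_2, … into P one at a time, bumping the leftmost entry strictly greater than the inserted value down to the next row. The recording tableau Q records, in position (i, j), the step at which that cell was added to P.
  Insert 4 (step 1): P = [4];  Q = [1]
  Insert 5 (step 2): P = [4, 5];  Q = [1, 2]
  Insert 3 (step 3): P = [3, 5] / [4];  Q = [1, 2] / [3]
  Insert 7 (step 4): P = [3, 5, 7] / [4];  Q = [1, 2, 4] / [3]
  Insert 1 (step 5): P = [1, 5, 7] / [3] / [4];  Q = [1, 2, 4] / [3] / [5]
  Insert 8 (step 6): P = [1, 5, 7, 8] / [3] / [4];  Q = [1, 2, 4, 6] / [3] / [5]
  Insert 6 (step 7): P = [1, 5, 6, 8] / [3, 7] / [4];  Q = [1, 2, 4, 6] / [3, 7] / [5]
  Insert 2 (step 8): P = [1, 2, 6, 8] / [3, 5] / [4, 7];  Q = [1, 2, 4, 6] / [3, 7] / [5, 8]
Final shape: (4, 2, 2).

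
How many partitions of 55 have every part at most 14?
p(55, parts ≤ 14) = 253981

Use the recurrence p(n, m) = p(n, m−1) + p(n−m, m): either the largest part is < m (count p(n, m−1)) or the largest part is exactly m (remove one copy of m, count p(n−m, m)). With p(0, ·) = 1 this gives p(55, parts ≤ 14) = 253981. (By conjugating Young diagrams, this also counts partitions of 55 into at most 14 parts.)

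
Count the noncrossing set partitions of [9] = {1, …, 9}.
C_9 = 4862

These noncrossing partitions are counted by the Catalan number C_n = (1/(n + 1)) · C(2n, n). For n = 9: C_9 = (1/10) · C(18, 9) = 48620/10 = 4862.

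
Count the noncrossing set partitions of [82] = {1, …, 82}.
C_82 = 17526585015616776834735140517915655636396234280

These noncrossing partitions are counted by the Catalan number C_n = (1/(n + 1)) · C(2n, n). For n = 82: C_82 = (1/83) · C(164, 82) = 1454706556296192477283016662986999417820887445240/83 = 17526585015616776834735140517915655636396234280.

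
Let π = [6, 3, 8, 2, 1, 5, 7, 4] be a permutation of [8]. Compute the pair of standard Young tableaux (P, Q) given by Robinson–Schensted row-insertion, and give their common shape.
P = [1, 4, 7] / [2, 5] / [3, 8] / [6];  Q = [1, 3, 7] / [2, 6] / [4, 8] / [5];  common shape = (3, 2, 2, 1)

Row-insert the values π_1, π_2, … into P one at a time, bumping the leftmost entry strictly greater than the inserted value down to the next row. The recording tableau Q records, in position (i, j), the step at which that cell was added to P.
  Insert 6 (step 1): P = [6];  Q = [1]
  Insert 3 (step 2): P = [3] / [6];  Q = [1] / [2]
  Insert 8 (step 3): P = [3, 8] / [6];  Q = [1, 3] / [2]
  Insert 2 (step 4): P = [2, 8] / [3] / [6];  Q = [1, 3] / [2] / [4]
  Insert 1 (step 5): P = [1, 8] / [2] / [3] / [6];  Q = [1, 3] / [2] / [4] / [5]
  Insert 5 (step 6): P = [1, 5] / [2, 8] / [3] / [6];  Q = [1, 3] / [2, 6] / [4] / [5]
  Insert 7 (step 7): P = [1, 5, 7] / [2, 8] / [3] / [6];  Q = [1, 3, 7] / [2, 6] / [4] / [5]
  Insert 4 (step 8): P = [1, 4, 7] / [2, 5] / [3, 8] / [6];  Q = [1, 3, 7] / [2, 6] / [4, 8] / [5]
Final shape: (3, 2, 2, 1).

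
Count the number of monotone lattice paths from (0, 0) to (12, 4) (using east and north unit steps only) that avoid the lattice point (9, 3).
Number of paths = 940

Total paths from (0, 0) to (12, 4): C(16, 12) = 1820. Paths through (9, 3): (paths (0, 0) → (9, 3)) × (paths (9, 3) → (12, 4)) = C(12, 9) · C(4, 3) = 220 · 4 = 880. Avoidance count = 1820 − 880 = 940.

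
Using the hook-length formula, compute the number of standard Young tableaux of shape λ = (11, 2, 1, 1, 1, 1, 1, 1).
# SYT of shape (11, 2, 1, 1, 1, 1, 1, 1) = 293930

Hook-length formula: f^λ = n! / Π hook(c), product over all cells c of the Young diagram. For λ = (11, 2, 1, 1, 1, 1, 1, 1), n = 19 boxes. Hook lengths by row (left-to-right, top-to-bottom): [18, 11, 9, 8, 7, 6, 5, 4, 3, 2, 1]; [8, 1]; [6]; [5]; [4]; [3]; [2]; [1]. Product of hooks = 413857382400. So f^λ = 19! / 413857382400 = 121645100408832000 / 413857382400 = 293930.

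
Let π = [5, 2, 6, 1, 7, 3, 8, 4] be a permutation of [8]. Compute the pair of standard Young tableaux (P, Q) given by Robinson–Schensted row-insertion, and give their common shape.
P = [1, 3, 4, 8] / [2, 6, 7] / [5];  Q = [1, 3, 5, 7] / [2, 6, 8] / [4];  common shape = (4, 3, 1)

Row-insert the values π_1, π_2, … into P one at a time, bumping the leftmost entry strictly greater than the inserted value down to the next row. The recording tableau Q records, in position (i, j), the step at which that cell was added to P.
  Insert 5 (step 1): P = [5];  Q = [1]
  Insert 2 (step 2): P = [2] / [5];  Q = [1] / [2]
  Insert 6 (step 3): P = [2, 6] / [5];  Q = [1, 3] / [2]
  Insert 1 (step 4): P = [1, 6] / [2] / [5];  Q = [1, 3] / [2] / [4]
  Insert 7 (step 5): P = [1, 6, 7] / [2] / [5];  Q = [1, 3, 5] / [2] / [4]
  Insert 3 (step 6): P = [1, 3, 7] / [2, 6] / [5];  Q = [1, 3, 5] / [2, 6] / [4]
  Insert 8 (step 7): P = [1, 3, 7, 8] / [2, 6] / [5];  Q = [1, 3, 5, 7] / [2, 6] / [4]
  Insert 4 (step 8): P = [1, 3, 4, 8] / [2, 6, 7] / [5];  Q = [1, 3, 5, 7] / [2, 6, 8] / [4]
Final shape: (4, 3, 1).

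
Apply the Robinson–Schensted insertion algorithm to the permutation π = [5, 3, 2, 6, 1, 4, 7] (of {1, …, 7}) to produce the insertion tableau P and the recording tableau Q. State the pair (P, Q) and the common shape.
P = [1, 4, 7] / [2, 6] / [3] / [5];  Q = [1, 4, 7] / [2, 6] / [3] / [5];  common shape = (3, 2, 1, 1)

Row-insert the values π_1, π_2, … into P one at a time, bumping the leftmost entry strictly greater than the inserted value down to the next row. The recording tableau Q records, in position (i, j), the step at which that cell was added to P.
  Insert 5 (step 1): P = [5];  Q = [1]
  Insert 3 (step 2): P = [3] / [5];  Q = [1] / [2]
  Insert 2 (step 3): P = [2] / [3] / [5];  Q = [1] / [2] / [3]
  Insert 6 (step 4): P = [2, 6] / [3] / [5];  Q = [1, 4] / [2] / [3]
  Insert 1 (step 5): P = [1, 6] / [2] / [3] / [5];  Q = [1, 4] / [2] / [3] / [5]
  Insert 4 (step 6): P = [1, 4] / [2, 6] / [3] / [5];  Q = [1, 4] / [2, 6] / [3] / [5]
  Insert 7 (step 7): P = [1, 4, 7] / [2, 6] / [3] / [5];  Q = [1, 4, 7] / [2, 6] / [3] / [5]
Final shape: (3, 2, 1, 1).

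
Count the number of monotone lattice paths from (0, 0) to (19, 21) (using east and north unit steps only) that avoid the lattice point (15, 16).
Number of paths = 93414343830

Total paths from (0, 0) to (19, 21): C(40, 19) = 131282408400. Paths through (15, 16): (paths (0, 0) → (15, 16)) × (paths (15, 16) → (19, 21)) = C(31, 15) · C(9, 4) = 300540195 · 126 = 37868064570. Avoidance count = 131282408400 − 37868064570 = 93414343830.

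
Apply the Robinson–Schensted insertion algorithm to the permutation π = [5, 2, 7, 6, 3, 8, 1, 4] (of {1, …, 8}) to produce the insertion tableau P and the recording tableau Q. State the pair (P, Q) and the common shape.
P = [1, 3, 4] / [2, 6, 8] / [5] / [7];  Q = [1, 3, 6] / [2, 4, 8] / [5] / [7];  common shape = (3, 3, 1, 1)

Row-insert the values π_1, π_2, … into P one at a time, bumping the leftmost entry strictly greater than the inserted value down to the next row. The recording tableau Q records, in position (i, j), the step at which that cell was added to P.
  Insert 5 (step 1): P = [5];  Q = [1]
  Insert 2 (step 2): P = [2] / [5];  Q = [1] / [2]
  Insert 7 (step 3): P = [2, 7] / [5];  Q = [1, 3] / [2]
  Insert 6 (step 4): P = [2, 6] / [5, 7];  Q = [1, 3] / [2, 4]
  Insert 3 (step 5): P = [2, 3] / [5, 6] / [7];  Q = [1, 3] / [2, 4] / [5]
  Insert 8 (step 6): P = [2, 3, 8] / [5, 6] / [7];  Q = [1, 3, 6] / [2, 4] / [5]
  Insert 1 (step 7): P = [1, 3, 8] / [2, 6] / [5] / [7];  Q = [1, 3, 6] / [2, 4] / [5] / [7]
  Insert 4 (step 8): P = [1, 3, 4] / [2, 6, 8] / [5] / [7];  Q = [1, 3, 6] / [2, 4, 8] / [5] / [7]
Final shape: (3, 3, 1, 1).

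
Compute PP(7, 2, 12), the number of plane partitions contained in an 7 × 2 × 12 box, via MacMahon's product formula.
PP(7, 2, 12) = 488259720

Evaluate the triple product over i = 1..7, j = 1..2, k = 1..12. The factors are (2/1) · (3/2) · (4/3) · (5/4) · (6/5) · (7/6) · (8/7) · (9/8) · … (168 factors total). The numerators and denominators telescope so the product is an integer; carrying out the multiplication exactly gives PP(7, 2, 12) = 488259720.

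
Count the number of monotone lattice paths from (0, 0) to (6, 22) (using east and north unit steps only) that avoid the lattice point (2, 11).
Number of paths = 270270

Total paths from (0, 0) to (6, 22): C(28, 6) = 376740. Paths through (2, 11): (paths (0, 0) → (2, 11)) × (paths (2, 11) → (6, 22)) = C(13, 2) · C(15, 4) = 78 · 1365 = 106470. Avoidance count = 376740 − 106470 = 270270.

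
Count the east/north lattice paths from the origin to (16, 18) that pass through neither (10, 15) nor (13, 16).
Number of paths = 1381496840

Inclusion–exclusion. Total paths: C(34, 16) = 2203961430. Through P₁: C(25, 10)·C(9, 6) = 274575840. Through P₂: C(29, 13)·C(5, 3) = 678639150. Since P₁ is strictly southwest of P₂, a monotone path through both must visit P₁ then P₂; paths through both = C(25, 10)·C(4, 3)·C(5, 3) = 130750400. Avoid both = 2203961430 − 274575840 − 678639150 + 130750400 = 1381496840.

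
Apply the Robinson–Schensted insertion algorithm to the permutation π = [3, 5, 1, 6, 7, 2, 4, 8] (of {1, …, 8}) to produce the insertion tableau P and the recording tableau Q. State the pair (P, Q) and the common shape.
P = [1, 2, 4, 7, 8] / [3, 5, 6];  Q = [1, 2, 4, 5, 8] / [3, 6, 7];  common shape = (5, 3)

Row-insert the values π_1, π_2, … into P one at a time, bumping the leftmost entry strictly greater than the inserted value down to the next row. The recording tableau Q records, in position (i, j), the step at which that cell was added to P.
  Insert 3 (step 1): P = [3];  Q = [1]
  Insert 5 (step 2): P = [3, 5];  Q = [1, 2]
  Insert 1 (step 3): P = [1, 5] / [3];  Q = [1, 2] / [3]
  Insert 6 (step 4): P = [1, 5, 6] / [3];  Q = [1, 2, 4] / [3]
  Insert 7 (step 5): P = [1, 5, 6, 7] / [3];  Q = [1, 2, 4, 5] / [3]
  Insert 2 (step 6): P = [1, 2, 6, 7] / [3, 5];  Q = [1, 2, 4, 5] / [3, 6]
  Insert 4 (step 7): P = [1, 2, 4, 7] / [3, 5, 6];  Q = [1, 2, 4, 5] / [3, 6, 7]
  Insert 8 (step 8): P = [1, 2, 4, 7, 8] / [3, 5, 6];  Q = [1, 2, 4, 5, 8] / [3, 6, 7]
Final shape: (5, 3).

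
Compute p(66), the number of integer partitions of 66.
p(66) = 2323520

Compute p(n) via the recurrence p(n, m) = p(n, m−1) + p(n−m, m), where p(n, m) counts partitions of n with all parts ≤ m and p(n) = p(n, n). The base cases are p(0, m) = 1 and p(n, 0) = 0 for n > 0. Filling the table yields p(66) = 2323520. (Euler's pentagonal recurrence is an alternative.)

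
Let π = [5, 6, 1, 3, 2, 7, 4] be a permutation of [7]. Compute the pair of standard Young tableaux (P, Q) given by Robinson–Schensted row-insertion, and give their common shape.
P = [1, 2, 4] / [3, 6, 7] / [5];  Q = [1, 2, 6] / [3, 4, 7] / [5];  common shape = (3, 3, 1)

Row-insert the values π_1, π_2, … into P one at a time, bumping the leftmost entry strictly greater than the inserted value down to the next row. The recording tableau Q records, in position (i, j), the step at which that cell was added to P.
  Insert 5 (step 1): P = [5];  Q = [1]
  Insert 6 (step 2): P = [5, 6];  Q = [1, 2]
  Insert 1 (step 3): P = [1, 6] / [5];  Q = [1, 2] / [3]
  Insert 3 (step 4): P = [1, 3] / [5, 6];  Q = [1, 2] / [3, 4]
  Insert 2 (step 5): P = [1, 2] / [3, 6] / [5];  Q = [1, 2] / [3, 4] / [5]
  Insert 7 (step 6): P = [1, 2, 7] / [3, 6] / [5];  Q = [1, 2, 6] / [3, 4] / [5]
  Insert 4 (step 7): P = [1, 2, 4] / [3, 6, 7] / [5];  Q = [1, 2, 6] / [3, 4, 7] / [5]
Final shape: (3, 3, 1).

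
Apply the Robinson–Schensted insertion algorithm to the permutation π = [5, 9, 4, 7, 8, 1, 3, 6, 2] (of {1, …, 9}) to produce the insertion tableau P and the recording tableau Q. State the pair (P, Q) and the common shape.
P = [1, 2, 6] / [3, 7, 8] / [4, 9] / [5];  Q = [1, 2, 5] / [3, 4, 8] / [6, 7] / [9];  common shape = (3, 3, 2, 1)

Row-insert the values π_1, π_2, … into P one at a time, bumping the leftmost entry strictly greater than the inserted value down to the next row. The recording tableau Q records, in position (i, j), the step at which that cell was added to P.
  Insert 5 (step 1): P = [5];  Q = [1]
  Insert 9 (step 2): P = [5, 9];  Q = [1, 2]
  Insert 4 (step 3): P = [4, 9] / [5];  Q = [1, 2] / [3]
  Insert 7 (step 4): P = [4, 7] / [5, 9];  Q = [1, 2] / [3, 4]
  Insert 8 (step 5): P = [4, 7, 8] / [5, 9];  Q = [1, 2, 5] / [3, 4]
  Insert 1 (step 6): P = [1, 7, 8] / [4, 9] / [5];  Q = [1, 2, 5] / [3, 4] / [6]
  Insert 3 (step 7): P = [1, 3, 8] / [4, 7] / [5, 9];  Q = [1, 2, 5] / [3, 4] / [6, 7]
  Insert 6 (step 8): P = [1, 3, 6] / [4, 7, 8] / [5, 9];  Q = [1, 2, 5] / [3, 4, 8] / [6, 7]
  Insert 2 (step 9): P = [1, 2, 6] / [3, 7, 8] / [4, 9] / [5];  Q = [1, 2, 5] / [3, 4, 8] / [6, 7] / [9]
Final shape: (3, 3, 2, 1).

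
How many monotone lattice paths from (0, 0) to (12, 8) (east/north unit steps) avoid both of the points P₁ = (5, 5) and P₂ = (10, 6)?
Number of paths = 56754

Inclusion–exclusion. Total paths: C(20, 12) = 125970. Through P₁: C(10, 5)·C(10, 7) = 30240. Through P₂: C(16, 10)·C(4, 2) = 48048. Since P₁ is strictly southwest of P₂, a monotone path through both must visit P₁ then P₂; paths through both = C(10, 5)·C(6, 5)·C(4, 2) = 9072. Avoid both = 125970 − 30240 − 48048 + 9072 = 56754.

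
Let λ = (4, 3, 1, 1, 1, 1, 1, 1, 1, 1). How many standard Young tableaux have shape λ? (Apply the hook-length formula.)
# SYT of shape (4, 3, 1, 1, 1, 1, 1, 1, 1, 1) = 9450

Hook-length formula: f^λ = n! / Π hook(c), product over all cells c of the Young diagram. For λ = (4, 3, 1, 1, 1, 1, 1, 1, 1, 1), n = 15 boxes. Hook lengths by row (left-to-right, top-to-bottom): [13, 4, 3, 1]; [11, 2, 1]; [8]; [7]; [6]; [5]; [4]; [3]; [2]; [1]. Product of hooks = 138378240. So f^λ = 15! / 138378240 = 1307674368000 / 138378240 = 9450.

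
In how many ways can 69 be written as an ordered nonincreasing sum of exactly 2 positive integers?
p(69, 2 parts) = 34

Partitions of n into exactly k parts are in bijection with partitions of n − k into at most k parts (subtract 1 from each part). So p(69, exactly 2) = p(67, parts ≤ 2). Computing via the recurrence p(m, j) = p(m, j−1) + p(m−j, j) gives 34.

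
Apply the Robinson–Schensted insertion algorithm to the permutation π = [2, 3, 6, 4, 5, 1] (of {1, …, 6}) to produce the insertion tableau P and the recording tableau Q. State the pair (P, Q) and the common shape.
P = [1, 3, 4, 5] / [2] / [6];  Q = [1, 2, 3, 5] / [4] / [6];  common shape = (4, 1, 1)

Row-insert the values π_1, π_2, … into P one at a time, bumping the leftmost entry strictly greater than the inserted value down to the next row. The recording tableau Q records, in position (i, j), the step at which that cell was added to P.
  Insert 2 (step 1): P = [2];  Q = [1]
  Insert 3 (step 2): P = [2, 3];  Q = [1, 2]
  Insert 6 (step 3): P = [2, 3, 6];  Q = [1, 2, 3]
  Insert 4 (step 4): P = [2, 3, 4] / [6];  Q = [1, 2, 3] / [4]
  Insert 5 (step 5): P = [2, 3, 4, 5] / [6];  Q = [1, 2, 3, 5] / [4]
  Insert 1 (step 6): P = [1, 3, 4, 5] / [2] / [6];  Q = [1, 2, 3, 5] / [4] / [6]
Final shape: (4, 1, 1).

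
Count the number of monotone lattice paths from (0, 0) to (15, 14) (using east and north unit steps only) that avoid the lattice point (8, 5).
Number of paths = 62835480

Total paths from (0, 0) to (15, 14): C(29, 15) = 77558760. Paths through (8, 5): (paths (0, 0) → (8, 5)) × (paths (8, 5) → (15, 14)) = C(13, 8) · C(16, 7) = 1287 · 11440 = 14723280. Avoidance count = 77558760 − 14723280 = 62835480.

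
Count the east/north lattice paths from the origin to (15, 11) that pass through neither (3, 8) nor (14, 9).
Number of paths = 5205455

Inclusion–exclusion. Total paths: C(26, 15) = 7726160. Through P₁: C(11, 3)·C(15, 12) = 75075. Through P₂: C(23, 14)·C(3, 1) = 2451570. Since P₁ is strictly southwest of P₂, a monotone path through both must visit P₁ then P₂; paths through both = C(11, 3)·C(12, 11)·C(3, 1) = 5940. Avoid both = 7726160 − 75075 − 2451570 + 5940 = 5205455.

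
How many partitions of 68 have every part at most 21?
p(68, parts ≤ 21) = 2455532

Use the recurrence p(n, m) = p(n, m−1) + p(n−m, m): either the largest part is < m (count p(n, m−1)) or the largest part is exactly m (remove one copy of m, count p(n−m, m)). With p(0, ·) = 1 this gives p(68, parts ≤ 21) = 2455532. (By conjugating Young diagrams, this also counts partitions of 68 into at most 21 parts.)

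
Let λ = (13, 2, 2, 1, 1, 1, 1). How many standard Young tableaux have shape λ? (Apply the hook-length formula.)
# SYT of shape (13, 2, 2, 1, 1, 1, 1) = 2386800

Hook-length formula: f^λ = n! / Π hook(c), product over all cells c of the Young diagram. For λ = (13, 2, 2, 1, 1, 1, 1), n = 21 boxes. Hook lengths by row (left-to-right, top-to-bottom): [19, 14, 11, 10, 9, 8, 7, 6, 5, 4, 3, 2, 1]; [7, 2]; [6, 1]; [4]; [3]; [2]; [1]. Product of hooks = 21405623500800. So f^λ = 21! / 21405623500800 = 51090942171709440000 / 21405623500800 = 2386800.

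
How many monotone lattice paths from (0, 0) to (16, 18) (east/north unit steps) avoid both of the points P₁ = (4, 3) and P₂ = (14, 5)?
Number of paths = 1594547940

Inclusion–exclusion. Total paths: C(34, 16) = 2203961430. Through P₁: C(7, 4)·C(27, 12) = 608435100. Through P₂: C(19, 14)·C(15, 2) = 1220940. Since P₁ is strictly southwest of P₂, a monotone path through both must visit P₁ then P₂; paths through both = C(7, 4)·C(12, 10)·C(15, 2) = 242550. Avoid both = 2203961430 − 608435100 − 1220940 + 242550 = 1594547940.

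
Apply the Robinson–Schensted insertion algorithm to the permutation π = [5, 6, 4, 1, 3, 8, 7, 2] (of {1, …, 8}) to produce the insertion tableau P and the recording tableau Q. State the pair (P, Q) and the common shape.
P = [1, 2, 7] / [3, 6, 8] / [4] / [5];  Q = [1, 2, 6] / [3, 5, 7] / [4] / [8];  common shape = (3, 3, 1, 1)

Row-insert the values π_1, π_2, … into P one at a time, bumping the leftmost entry strictly greater than the inserted value down to the next row. The recording tableau Q records, in position (i, j), the step at which that cell was added to P.
  Insert 5 (step 1): P = [5];  Q = [1]
  Insert 6 (step 2): P = [5, 6];  Q = [1, 2]
  Insert 4 (step 3): P = [4, 6] / [5];  Q = [1, 2] / [3]
  Insert 1 (step 4): P = [1, 6] / [4] / [5];  Q = [1, 2] / [3] / [4]
  Insert 3 (step 5): P = [1, 3] / [4, 6] / [5];  Q = [1, 2] / [3, 5] / [4]
  Insert 8 (step 6): P = [1, 3, 8] / [4, 6] / [5];  Q = [1, 2, 6] / [3, 5] / [4]
  Insert 7 (step 7): P = [1, 3, 7] / [4, 6, 8] / [5];  Q = [1, 2, 6] / [3, 5, 7] / [4]
  Insert 2 (step 8): P = [1, 2, 7] / [3, 6, 8] / [4] / [5];  Q = [1, 2, 6] / [3, 5, 7] / [4] / [8]
Final shape: (3, 3, 1, 1).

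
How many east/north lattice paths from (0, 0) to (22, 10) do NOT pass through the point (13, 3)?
Number of paths = 58105840

Total paths from (0, 0) to (22, 10): C(32, 22) = 64512240. Paths through (13, 3): (paths (0, 0) → (13, 3)) × (paths (13, 3) → (22, 10)) = C(16, 13) · C(16, 9) = 560 · 11440 = 6406400. Avoidance count = 64512240 − 6406400 = 58105840.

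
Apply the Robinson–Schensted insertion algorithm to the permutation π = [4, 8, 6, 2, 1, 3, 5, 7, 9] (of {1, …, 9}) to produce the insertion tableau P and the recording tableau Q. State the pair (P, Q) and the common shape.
P = [1, 3, 5, 7, 9] / [2, 6] / [4] / [8];  Q = [1, 2, 7, 8, 9] / [3, 6] / [4] / [5];  common shape = (5, 2, 1, 1)

Row-insert the values π_1, π_2, … into P one at a time, bumping the leftmost entry strictly greater than the inserted value down to the next row. The recording tableau Q records, in position (i, j), the step at which that cell was added to P.
  Insert 4 (step 1): P = [4];  Q = [1]
  Insert 8 (step 2): P = [4, 8];  Q = [1, 2]
  Insert 6 (step 3): P = [4, 6] / [8];  Q = [1, 2] / [3]
  Insert 2 (step 4): P = [2, 6] / [4] / [8];  Q = [1, 2] / [3] / [4]
  Insert 1 (step 5): P = [1, 6] / [2] / [4] / [8];  Q = [1, 2] / [3] / [4] / [5]
  Insert 3 (step 6): P = [1, 3] / [2, 6] / [4] / [8];  Q = [1, 2] / [3, 6] / [4] / [5]
  Insert 5 (step 7): P = [1, 3, 5] / [2, 6] / [4] / [8];  Q = [1, 2, 7] / [3, 6] / [4] / [5]
  Insert 7 (step 8): P = [1, 3, 5, 7] / [2, 6] / [4] / [8];  Q = [1, 2, 7, 8] / [3, 6] / [4] / [5]
  Insert 9 (step 9): P = [1, 3, 5, 7, 9] / [2, 6] / [4] / [8];  Q = [1, 2, 7, 8, 9] / [3, 6] / [4] / [5]
Final shape: (5, 2, 1, 1).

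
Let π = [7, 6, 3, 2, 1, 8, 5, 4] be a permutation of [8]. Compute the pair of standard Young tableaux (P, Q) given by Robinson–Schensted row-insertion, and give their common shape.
P = [1, 4] / [2, 5] / [3, 8] / [6] / [7];  Q = [1, 6] / [2, 7] / [3, 8] / [4] / [5];  common shape = (2, 2, 2, 1, 1)

Row-insert the values π_1, π_2, … into P one at a time, bumping the leftmost entry strictly greater than the inserted value down to the next row. The recording tableau Q records, in position (i, j), the step at which that cell was added to P.
  Insert 7 (step 1): P = [7];  Q = [1]
  Insert 6 (step 2): P = [6] / [7];  Q = [1] / [2]
  Insert 3 (step 3): P = [3] / [6] / [7];  Q = [1] / [2] / [3]
  Insert 2 (step 4): P = [2] / [3] / [6] / [7];  Q = [1] / [2] / [3] / [4]
  Insert 1 (step 5): P = [1] / [2] / [3] / [6] / [7];  Q = [1] / [2] / [3] / [4] / [5]
  Insert 8 (step 6): P = [1, 8] / [2] / [3] / [6] / [7];  Q = [1, 6] / [2] / [3] / [4] / [5]
  Insert 5 (step 7): P = [1, 5] / [2, 8] / [3] / [6] / [7];  Q = [1, 6] / [2, 7] / [3] / [4] / [5]
  Insert 4 (step 8): P = [1, 4] / [2, 5] / [3, 8] / [6] / [7];  Q = [1, 6] / [2, 7] / [3, 8] / [4] / [5]
Final shape: (2, 2, 2, 1, 1).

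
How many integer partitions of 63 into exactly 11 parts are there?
p(63, 11 parts) = 103226

Partitions of n into exactly k parts are in bijection with partitions of n − k into at most k parts (subtract 1 from each part). So p(63, exactly 11) = p(52, parts ≤ 11). Computing via the recurrence p(m, j) = p(m, j−1) + p(m−j, j) gives 103226.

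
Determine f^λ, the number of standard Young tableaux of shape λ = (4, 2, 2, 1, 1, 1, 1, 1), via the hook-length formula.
# SYT of shape (4, 2, 2, 1, 1, 1, 1, 1) = 4212

Hook-length formula: f^λ = n! / Π hook(c), product over all cells c of the Young diagram. For λ = (4, 2, 2, 1, 1, 1, 1, 1), n = 13 boxes. Hook lengths by row (left-to-right, top-to-bottom): [11, 5, 2, 1]; [8, 2]; [7, 1]; [5]; [4]; [3]; [2]; [1]. Product of hooks = 1478400. So f^λ = 13! / 1478400 = 6227020800 / 1478400 = 4212.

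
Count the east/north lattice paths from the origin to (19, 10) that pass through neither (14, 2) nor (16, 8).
Number of paths = 12554460

Inclusion–exclusion. Total paths: C(29, 19) = 20030010. Through P₁: C(16, 14)·C(13, 5) = 154440. Through P₂: C(24, 16)·C(5, 3) = 7354710. Since P₁ is strictly southwest of P₂, a monotone path through both must visit P₁ then P₂; paths through both = C(16, 14)·C(8, 2)·C(5, 3) = 33600. Avoid both = 20030010 − 154440 − 7354710 + 33600 = 12554460.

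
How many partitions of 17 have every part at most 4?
p(17, parts ≤ 4) = 72

Use the recurrence p(n, m) = p(n, m−1) + p(n−m, m): either the largest part is < m (count p(n, m−1)) or the largest part is exactly m (remove one copy of m, count p(n−m, m)). With p(0, ·) = 1 this gives p(17, parts ≤ 4) = 72. (By conjugating Young diagrams, this also counts partitions of 17 into at most 4 parts.)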